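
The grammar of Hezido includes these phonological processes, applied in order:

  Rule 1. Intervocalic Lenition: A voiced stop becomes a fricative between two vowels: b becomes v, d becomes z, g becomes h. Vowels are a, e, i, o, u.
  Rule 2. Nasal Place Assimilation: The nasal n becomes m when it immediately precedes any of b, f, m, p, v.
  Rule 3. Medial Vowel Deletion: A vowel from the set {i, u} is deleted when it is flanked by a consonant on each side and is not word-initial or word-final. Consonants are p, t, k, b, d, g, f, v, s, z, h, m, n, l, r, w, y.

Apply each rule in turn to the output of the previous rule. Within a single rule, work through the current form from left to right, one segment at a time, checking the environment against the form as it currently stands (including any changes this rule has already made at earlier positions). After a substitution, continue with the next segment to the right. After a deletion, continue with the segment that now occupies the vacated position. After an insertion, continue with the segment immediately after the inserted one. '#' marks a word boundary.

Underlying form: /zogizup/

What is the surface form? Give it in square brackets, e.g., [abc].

Rule 1 Intervocalic Lenition: [zogizup] → [zohizup]
Rule 2 Nasal Place Assimilation: no change — [zohizup]
Rule 3 Medial Vowel Deletion: [zohizup] → [zohzp]

[zohzp]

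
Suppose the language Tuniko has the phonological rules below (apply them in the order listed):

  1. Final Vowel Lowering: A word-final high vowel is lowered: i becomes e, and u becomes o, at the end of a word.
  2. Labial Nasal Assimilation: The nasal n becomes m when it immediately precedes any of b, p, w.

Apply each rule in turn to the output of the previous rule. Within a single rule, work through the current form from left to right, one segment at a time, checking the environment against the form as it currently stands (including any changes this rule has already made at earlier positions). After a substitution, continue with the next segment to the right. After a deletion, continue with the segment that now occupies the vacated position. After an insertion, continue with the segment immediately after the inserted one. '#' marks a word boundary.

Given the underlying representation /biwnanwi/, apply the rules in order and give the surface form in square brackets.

[biwnamwe]

1 Final Vowel Lowering: [biwnanwi] → [biwnanwe]
2 Labial Nasal Assimilation: [biwnanwe] → [biwnamwe]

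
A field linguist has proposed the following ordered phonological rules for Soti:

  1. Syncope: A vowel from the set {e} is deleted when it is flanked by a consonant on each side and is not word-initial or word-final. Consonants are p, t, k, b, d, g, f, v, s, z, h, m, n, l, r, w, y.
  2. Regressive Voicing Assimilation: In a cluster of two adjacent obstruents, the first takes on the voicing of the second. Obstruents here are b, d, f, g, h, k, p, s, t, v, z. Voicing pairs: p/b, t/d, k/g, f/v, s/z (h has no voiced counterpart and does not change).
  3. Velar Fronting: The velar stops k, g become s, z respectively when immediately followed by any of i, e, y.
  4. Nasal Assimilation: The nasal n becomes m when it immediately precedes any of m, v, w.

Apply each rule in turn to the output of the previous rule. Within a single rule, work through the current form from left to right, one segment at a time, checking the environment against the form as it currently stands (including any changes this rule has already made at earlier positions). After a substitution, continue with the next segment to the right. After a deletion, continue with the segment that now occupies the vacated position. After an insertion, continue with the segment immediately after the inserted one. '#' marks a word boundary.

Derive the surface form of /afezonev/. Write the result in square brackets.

1 Syncope: [afezonev] → [afzonv]
2 Regressive Voicing Assimilation: [afzonv] → [avzonv]
3 Velar Fronting: no change — [avzonv]
4 Nasal Assimilation: [avzonv] → [avzomv]

[avzomv]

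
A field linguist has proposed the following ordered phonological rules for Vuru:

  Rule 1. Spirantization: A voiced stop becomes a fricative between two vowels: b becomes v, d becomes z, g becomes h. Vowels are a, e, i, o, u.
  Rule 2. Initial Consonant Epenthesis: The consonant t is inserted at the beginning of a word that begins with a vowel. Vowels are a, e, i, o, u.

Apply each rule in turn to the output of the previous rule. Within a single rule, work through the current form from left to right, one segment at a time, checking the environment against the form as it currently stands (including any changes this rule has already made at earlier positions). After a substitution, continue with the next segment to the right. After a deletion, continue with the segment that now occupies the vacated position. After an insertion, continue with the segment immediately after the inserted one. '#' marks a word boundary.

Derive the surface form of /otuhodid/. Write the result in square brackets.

[totuhozid]

Rule 1 Spirantization: [otuhodid] → [otuhozid]
Rule 2 Initial Consonant Epenthesis: [otuhozid] → [totuhozid]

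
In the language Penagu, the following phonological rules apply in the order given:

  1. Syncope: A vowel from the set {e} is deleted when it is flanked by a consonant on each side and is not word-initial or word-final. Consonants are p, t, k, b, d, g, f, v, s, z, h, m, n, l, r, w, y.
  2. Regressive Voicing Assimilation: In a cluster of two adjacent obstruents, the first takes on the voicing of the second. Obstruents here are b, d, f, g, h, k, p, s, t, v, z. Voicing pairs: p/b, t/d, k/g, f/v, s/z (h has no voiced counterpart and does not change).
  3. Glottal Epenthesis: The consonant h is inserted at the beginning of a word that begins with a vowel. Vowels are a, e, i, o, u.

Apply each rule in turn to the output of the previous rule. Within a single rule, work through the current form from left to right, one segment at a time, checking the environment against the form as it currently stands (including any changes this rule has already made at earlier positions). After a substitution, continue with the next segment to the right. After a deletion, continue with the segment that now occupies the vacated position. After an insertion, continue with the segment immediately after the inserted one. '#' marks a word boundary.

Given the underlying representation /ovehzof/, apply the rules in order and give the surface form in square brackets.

[hofhzof]

1 Syncope: [ovehzof] → [ovhzof]
2 Regressive Voicing Assimilation: [ovhzof] → [ofhzof]
3 Glottal Epenthesis: [ofhzof] → [hofhzof]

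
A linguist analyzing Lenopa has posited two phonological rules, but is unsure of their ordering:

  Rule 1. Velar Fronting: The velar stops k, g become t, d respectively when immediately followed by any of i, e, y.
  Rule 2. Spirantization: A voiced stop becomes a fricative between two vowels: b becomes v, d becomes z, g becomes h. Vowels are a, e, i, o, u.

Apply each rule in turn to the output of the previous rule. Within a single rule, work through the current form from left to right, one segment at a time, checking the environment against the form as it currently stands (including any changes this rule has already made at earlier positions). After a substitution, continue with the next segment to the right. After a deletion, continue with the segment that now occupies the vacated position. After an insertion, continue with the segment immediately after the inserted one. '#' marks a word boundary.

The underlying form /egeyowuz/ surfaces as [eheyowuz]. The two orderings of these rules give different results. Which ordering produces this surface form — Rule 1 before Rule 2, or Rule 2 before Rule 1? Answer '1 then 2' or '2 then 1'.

2 then 1

Order 1 then 2:
  1 Velar Fronting: [egeyowuz] → [edeyowuz]
  2 Spirantization: [edeyowuz] → [ezeyowuz]
  result: [ezeyowuz]
Order 2 then 1:
  2 Spirantization: [egeyowuz] → [eheyowuz]
  1 Velar Fronting: no change — [eheyowuz]
  result: [eheyowuz]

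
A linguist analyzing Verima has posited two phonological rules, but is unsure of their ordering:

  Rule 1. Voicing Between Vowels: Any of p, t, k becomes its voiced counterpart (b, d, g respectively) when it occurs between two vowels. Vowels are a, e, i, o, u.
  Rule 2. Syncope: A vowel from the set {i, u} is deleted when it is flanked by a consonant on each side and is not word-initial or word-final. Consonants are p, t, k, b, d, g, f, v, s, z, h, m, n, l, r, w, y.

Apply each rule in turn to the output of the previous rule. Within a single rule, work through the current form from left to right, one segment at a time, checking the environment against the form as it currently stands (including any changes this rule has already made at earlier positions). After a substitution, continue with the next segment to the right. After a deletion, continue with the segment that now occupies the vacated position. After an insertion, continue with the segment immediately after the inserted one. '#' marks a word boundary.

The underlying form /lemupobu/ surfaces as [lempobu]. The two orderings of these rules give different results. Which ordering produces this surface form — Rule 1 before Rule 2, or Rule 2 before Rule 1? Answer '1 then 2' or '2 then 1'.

2 then 1

Order 1 then 2:
  1 Voicing Between Vowels: [lemupobu] → [lemubobu]
  2 Syncope: [lemubobu] → [lembobu]
  result: [lembobu]
Order 2 then 1:
  2 Syncope: [lemupobu] → [lempobu]
  1 Voicing Between Vowels: no change — [lempobu]
  result: [lempobu]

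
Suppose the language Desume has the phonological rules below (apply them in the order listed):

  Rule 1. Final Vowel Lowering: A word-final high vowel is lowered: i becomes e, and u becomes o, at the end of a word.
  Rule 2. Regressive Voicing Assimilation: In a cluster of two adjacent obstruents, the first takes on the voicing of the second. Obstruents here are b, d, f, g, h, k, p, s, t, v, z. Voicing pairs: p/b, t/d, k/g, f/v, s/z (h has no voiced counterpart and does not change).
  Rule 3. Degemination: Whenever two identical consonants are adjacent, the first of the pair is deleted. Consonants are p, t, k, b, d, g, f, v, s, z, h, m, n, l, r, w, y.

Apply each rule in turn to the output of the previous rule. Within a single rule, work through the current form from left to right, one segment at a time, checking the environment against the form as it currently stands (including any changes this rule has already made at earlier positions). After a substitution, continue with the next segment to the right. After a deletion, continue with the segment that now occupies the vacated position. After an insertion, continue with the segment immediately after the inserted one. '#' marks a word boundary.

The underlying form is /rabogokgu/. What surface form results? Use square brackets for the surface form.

Rule 1 Final Vowel Lowering: [rabogokgu] → [rabogokgo]
Rule 2 Regressive Voicing Assimilation: [rabogokgo] → [rabogoggo]
Rule 3 Degemination: [rabogoggo] → [rabogogo]

[rabogogo]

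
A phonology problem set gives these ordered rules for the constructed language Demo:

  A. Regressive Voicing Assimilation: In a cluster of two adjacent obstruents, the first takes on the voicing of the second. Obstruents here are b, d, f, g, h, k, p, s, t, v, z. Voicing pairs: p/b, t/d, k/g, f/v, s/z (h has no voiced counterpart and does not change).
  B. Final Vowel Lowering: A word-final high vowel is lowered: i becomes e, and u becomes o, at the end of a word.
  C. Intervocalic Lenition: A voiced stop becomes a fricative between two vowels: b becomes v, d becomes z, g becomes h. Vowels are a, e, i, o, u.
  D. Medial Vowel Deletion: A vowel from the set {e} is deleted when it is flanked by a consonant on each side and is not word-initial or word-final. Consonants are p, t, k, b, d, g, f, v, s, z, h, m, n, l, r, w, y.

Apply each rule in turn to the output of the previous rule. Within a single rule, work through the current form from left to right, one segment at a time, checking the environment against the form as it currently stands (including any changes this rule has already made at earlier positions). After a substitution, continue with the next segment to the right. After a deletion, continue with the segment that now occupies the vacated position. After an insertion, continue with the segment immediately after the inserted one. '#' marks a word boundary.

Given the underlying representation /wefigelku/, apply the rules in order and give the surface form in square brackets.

[wfihlko]

A Regressive Voicing Assimilation: no change — [wefigelku]
B Final Vowel Lowering: [wefigelku] → [wefigelko]
C Intervocalic Lenition: [wefigelko] → [wefihelko]
D Medial Vowel Deletion: [wefihelko] → [wfihlko]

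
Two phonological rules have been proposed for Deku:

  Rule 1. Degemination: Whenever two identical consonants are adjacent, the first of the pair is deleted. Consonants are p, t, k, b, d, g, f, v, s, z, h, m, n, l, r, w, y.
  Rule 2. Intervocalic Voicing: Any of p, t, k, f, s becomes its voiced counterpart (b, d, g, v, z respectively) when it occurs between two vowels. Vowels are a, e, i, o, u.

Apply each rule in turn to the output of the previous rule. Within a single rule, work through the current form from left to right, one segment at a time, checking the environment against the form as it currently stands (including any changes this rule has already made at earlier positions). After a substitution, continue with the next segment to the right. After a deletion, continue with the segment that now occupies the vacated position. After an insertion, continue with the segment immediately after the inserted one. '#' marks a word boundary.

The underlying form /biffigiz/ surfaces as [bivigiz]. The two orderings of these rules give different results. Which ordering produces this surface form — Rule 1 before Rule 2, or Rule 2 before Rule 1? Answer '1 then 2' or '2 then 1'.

1 then 2

Order 1 then 2:
  1 Degemination: [biffigiz] → [bifigiz]
  2 Intervocalic Voicing: [bifigiz] → [bivigiz]
  result: [bivigiz]
Order 2 then 1:
  2 Intervocalic Voicing: no change — [biffigiz]
  1 Degemination: [biffigiz] → [bifigiz]
  result: [bifigiz]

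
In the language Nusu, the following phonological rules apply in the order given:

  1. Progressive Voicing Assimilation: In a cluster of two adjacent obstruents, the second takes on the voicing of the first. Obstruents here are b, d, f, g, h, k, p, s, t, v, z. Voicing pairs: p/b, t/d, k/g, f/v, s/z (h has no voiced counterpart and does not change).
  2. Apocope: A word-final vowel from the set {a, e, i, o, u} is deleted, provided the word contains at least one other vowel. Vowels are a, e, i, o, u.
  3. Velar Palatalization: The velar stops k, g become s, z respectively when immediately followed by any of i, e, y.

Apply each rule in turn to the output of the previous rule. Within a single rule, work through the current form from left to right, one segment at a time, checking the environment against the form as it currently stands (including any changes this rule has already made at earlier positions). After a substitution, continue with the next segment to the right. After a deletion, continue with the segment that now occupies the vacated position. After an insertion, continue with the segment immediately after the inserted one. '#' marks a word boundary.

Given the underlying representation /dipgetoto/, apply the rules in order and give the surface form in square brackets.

1 Progressive Voicing Assimilation: [dipgetoto] → [dipketoto]
2 Apocope: [dipketoto] → [dipketot]
3 Velar Palatalization: [dipketot] → [dipsetot]

[dipsetot]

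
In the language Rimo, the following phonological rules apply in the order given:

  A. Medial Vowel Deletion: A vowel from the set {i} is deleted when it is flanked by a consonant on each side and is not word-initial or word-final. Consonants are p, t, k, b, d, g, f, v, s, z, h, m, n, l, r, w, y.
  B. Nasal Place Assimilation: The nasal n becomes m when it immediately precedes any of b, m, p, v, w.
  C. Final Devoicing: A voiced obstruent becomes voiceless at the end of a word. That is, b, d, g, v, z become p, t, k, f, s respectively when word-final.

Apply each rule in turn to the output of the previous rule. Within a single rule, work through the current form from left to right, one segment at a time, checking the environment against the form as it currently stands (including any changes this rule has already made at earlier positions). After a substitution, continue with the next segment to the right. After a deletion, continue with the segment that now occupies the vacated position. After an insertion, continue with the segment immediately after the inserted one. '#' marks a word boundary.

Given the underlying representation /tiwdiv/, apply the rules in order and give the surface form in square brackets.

A Medial Vowel Deletion: [tiwdiv] → [twdv]
B Nasal Place Assimilation: no change — [twdv]
C Final Devoicing: [twdv] → [twdf]

[twdf]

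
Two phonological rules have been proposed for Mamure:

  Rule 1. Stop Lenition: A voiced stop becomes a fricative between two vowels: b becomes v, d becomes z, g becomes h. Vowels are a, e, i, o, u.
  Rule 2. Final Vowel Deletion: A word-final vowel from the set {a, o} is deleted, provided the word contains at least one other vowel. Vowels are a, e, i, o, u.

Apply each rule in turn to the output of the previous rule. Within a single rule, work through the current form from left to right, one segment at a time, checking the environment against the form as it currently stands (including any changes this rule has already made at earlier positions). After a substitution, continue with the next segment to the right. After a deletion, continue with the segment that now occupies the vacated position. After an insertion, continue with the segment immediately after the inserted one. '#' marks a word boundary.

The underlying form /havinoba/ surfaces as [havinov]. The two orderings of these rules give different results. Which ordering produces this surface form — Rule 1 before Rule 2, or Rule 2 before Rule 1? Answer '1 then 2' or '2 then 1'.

Order 1 then 2:
  1 Stop Lenition: [havinoba] → [havinova]
  2 Final Vowel Deletion: [havinova] → [havinov]
  result: [havinov]
Order 2 then 1:
  2 Final Vowel Deletion: [havinoba] → [havinob]
  1 Stop Lenition: no change — [havinob]
  result: [havinob]

1 then 2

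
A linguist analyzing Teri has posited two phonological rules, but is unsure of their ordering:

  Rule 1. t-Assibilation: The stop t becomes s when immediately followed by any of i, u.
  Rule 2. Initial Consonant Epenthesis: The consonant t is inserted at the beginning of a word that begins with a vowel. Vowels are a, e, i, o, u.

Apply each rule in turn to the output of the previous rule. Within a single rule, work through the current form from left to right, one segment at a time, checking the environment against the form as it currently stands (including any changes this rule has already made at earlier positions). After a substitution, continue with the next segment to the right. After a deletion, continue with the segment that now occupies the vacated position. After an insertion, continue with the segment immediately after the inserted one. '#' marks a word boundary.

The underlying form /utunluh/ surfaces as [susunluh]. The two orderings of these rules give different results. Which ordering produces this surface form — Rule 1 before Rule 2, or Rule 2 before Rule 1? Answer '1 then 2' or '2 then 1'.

2 then 1

Order 1 then 2:
  1 t-Assibilation: [utunluh] → [usunluh]
  2 Initial Consonant Epenthesis: [usunluh] → [tusunluh]
  result: [tusunluh]
Order 2 then 1:
  2 Initial Consonant Epenthesis: [utunluh] → [tutunluh]
  1 t-Assibilation: [tutunluh] → [susunluh]
  result: [susunluh]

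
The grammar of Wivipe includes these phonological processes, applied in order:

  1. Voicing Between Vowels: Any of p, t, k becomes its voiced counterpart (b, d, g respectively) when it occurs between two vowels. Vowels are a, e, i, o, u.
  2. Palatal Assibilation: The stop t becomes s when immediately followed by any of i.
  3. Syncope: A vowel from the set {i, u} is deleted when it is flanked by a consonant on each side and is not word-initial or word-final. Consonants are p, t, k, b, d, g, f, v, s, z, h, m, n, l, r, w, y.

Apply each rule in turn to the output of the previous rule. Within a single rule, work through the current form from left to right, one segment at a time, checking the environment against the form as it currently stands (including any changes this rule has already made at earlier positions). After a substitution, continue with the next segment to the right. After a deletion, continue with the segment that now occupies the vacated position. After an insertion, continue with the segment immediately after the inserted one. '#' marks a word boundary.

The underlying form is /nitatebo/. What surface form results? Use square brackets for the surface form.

[ndadebo]

1 Voicing Between Vowels: [nitatebo] → [nidadebo]
2 Palatal Assibilation: no change — [nidadebo]
3 Syncope: [nidadebo] → [ndadebo]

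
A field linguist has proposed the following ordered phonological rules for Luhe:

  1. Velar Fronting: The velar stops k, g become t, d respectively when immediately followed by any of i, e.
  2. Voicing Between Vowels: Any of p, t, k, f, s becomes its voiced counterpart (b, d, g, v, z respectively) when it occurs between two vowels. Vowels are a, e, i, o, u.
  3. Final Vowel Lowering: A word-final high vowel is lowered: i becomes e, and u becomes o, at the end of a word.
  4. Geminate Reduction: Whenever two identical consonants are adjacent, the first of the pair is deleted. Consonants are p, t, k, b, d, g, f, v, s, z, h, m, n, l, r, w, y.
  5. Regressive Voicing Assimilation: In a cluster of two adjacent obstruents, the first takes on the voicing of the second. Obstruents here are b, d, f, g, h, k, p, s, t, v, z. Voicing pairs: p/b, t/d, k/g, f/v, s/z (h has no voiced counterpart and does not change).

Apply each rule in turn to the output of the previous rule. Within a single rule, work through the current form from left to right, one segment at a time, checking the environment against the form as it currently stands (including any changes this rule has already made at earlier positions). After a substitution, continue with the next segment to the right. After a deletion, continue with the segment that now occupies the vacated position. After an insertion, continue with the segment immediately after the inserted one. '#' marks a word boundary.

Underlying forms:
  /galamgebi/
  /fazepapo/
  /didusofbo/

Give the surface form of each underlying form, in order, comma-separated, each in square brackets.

/galamgebi/:
  1 Velar Fronting: [galamgebi] → [galamdebi]
  2 Voicing Between Vowels: no change — [galamdebi]
  3 Final Vowel Lowering: [galamdebi] → [galamdebe]
  4 Geminate Reduction: no change — [galamdebe]
  5 Regressive Voicing Assimilation: no change — [galamdebe]
/fazepapo/:
  1 Velar Fronting: no change — [fazepapo]
  2 Voicing Between Vowels: [fazepapo] → [fazebabo]
  3 Final Vowel Lowering: no change — [fazebabo]
  4 Geminate Reduction: no change — [fazebabo]
  5 Regressive Voicing Assimilation: no change — [fazebabo]
/didusofbo/:
  1 Velar Fronting: no change — [didusofbo]
  2 Voicing Between Vowels: [didusofbo] → [diduzofbo]
  3 Final Vowel Lowering: no change — [diduzofbo]
  4 Geminate Reduction: no change — [diduzofbo]
  5 Regressive Voicing Assimilation: [diduzofbo] → [diduzovbo]

[galamdebe], [fazebabo], [diduzovbo]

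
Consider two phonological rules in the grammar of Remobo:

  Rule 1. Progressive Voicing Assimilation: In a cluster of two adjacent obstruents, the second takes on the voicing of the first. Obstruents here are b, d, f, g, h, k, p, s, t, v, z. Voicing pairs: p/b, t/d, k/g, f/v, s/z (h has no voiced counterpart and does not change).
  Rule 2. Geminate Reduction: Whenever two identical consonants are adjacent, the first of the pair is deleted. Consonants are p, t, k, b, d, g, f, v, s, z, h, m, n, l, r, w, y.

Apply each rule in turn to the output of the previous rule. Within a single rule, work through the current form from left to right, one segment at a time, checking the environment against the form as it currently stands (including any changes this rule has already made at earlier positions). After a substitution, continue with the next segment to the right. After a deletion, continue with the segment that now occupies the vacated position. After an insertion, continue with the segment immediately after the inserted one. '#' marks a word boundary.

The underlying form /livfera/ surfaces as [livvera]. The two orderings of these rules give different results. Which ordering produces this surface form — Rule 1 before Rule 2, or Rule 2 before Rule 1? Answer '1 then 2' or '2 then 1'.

2 then 1

Order 1 then 2:
  1 Progressive Voicing Assimilation: [livfera] → [livvera]
  2 Geminate Reduction: [livvera] → [livera]
  result: [livera]
Order 2 then 1:
  2 Geminate Reduction: no change — [livfera]
  1 Progressive Voicing Assimilation: [livfera] → [livvera]
  result: [livvera]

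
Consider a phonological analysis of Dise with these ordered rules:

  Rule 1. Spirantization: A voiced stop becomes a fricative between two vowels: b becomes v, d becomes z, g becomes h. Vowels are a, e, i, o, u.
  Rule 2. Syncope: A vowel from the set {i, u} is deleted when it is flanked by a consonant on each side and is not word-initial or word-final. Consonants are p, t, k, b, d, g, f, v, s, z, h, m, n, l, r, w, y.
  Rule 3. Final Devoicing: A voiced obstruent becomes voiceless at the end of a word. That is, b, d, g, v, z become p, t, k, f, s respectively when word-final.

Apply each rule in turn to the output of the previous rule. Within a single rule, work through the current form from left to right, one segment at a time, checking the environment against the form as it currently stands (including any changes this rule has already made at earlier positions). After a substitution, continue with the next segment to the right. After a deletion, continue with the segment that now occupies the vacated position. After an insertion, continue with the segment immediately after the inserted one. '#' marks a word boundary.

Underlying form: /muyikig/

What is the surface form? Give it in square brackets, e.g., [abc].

[mykk]

Rule 1 Spirantization: no change — [muyikig]
Rule 2 Syncope: [muyikig] → [mykg]
Rule 3 Final Devoicing: [mykg] → [mykk]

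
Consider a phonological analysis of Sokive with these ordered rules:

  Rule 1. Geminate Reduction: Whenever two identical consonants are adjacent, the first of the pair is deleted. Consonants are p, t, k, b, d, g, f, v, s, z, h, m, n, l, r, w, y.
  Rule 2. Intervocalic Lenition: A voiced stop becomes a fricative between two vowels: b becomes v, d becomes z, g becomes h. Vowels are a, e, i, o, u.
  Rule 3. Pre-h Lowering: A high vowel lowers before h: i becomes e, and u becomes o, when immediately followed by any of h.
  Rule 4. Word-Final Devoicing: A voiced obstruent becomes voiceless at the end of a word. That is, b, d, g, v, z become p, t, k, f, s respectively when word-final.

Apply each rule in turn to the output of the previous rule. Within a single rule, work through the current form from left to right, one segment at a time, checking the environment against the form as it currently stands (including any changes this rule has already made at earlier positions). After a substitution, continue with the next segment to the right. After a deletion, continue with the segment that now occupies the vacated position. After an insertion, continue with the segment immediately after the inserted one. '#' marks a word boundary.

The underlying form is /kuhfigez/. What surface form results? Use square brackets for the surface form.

[kohfehes]

Rule 1 Geminate Reduction: no change — [kuhfigez]
Rule 2 Intervocalic Lenition: [kuhfigez] → [kuhfihez]
Rule 3 Pre-h Lowering: [kuhfihez] → [kohfehez]
Rule 4 Word-Final Devoicing: [kohfehez] → [kohfehes]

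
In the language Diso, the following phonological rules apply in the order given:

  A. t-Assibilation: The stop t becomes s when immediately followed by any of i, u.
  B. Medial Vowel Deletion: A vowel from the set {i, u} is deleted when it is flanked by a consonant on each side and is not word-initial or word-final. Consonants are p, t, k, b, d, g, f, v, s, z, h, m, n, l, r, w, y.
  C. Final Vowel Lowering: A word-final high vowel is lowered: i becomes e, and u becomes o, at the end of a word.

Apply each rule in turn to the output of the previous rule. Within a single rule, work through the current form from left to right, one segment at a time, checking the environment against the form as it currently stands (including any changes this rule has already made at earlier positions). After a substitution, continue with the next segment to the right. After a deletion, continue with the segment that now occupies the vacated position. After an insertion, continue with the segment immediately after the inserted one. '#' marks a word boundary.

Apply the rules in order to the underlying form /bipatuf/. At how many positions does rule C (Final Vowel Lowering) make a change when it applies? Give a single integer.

0

A t-Assibilation: [bipatuf] → [bipasuf]
B Medial Vowel Deletion: [bipasuf] → [bpasf]
C Final Vowel Lowering: no change — [bpasf]
Rule C changed 0 position(s).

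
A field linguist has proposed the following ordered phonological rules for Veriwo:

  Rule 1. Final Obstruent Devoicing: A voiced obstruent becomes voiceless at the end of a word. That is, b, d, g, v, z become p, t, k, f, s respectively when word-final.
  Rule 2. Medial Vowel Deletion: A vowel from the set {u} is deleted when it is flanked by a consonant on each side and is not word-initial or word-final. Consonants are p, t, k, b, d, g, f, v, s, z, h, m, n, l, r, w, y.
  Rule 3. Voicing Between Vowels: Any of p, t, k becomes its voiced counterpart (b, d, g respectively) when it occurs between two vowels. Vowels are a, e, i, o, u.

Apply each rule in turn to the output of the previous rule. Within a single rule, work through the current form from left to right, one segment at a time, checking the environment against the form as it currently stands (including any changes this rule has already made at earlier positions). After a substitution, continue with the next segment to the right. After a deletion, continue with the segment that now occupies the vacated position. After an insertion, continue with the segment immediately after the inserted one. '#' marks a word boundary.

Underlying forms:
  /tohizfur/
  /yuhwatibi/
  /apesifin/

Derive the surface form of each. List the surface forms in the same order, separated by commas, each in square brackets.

[tohizfr], [yhwadibi], [abesifin]

/tohizfur/:
  Rule 1 Final Obstruent Devoicing: no change — [tohizfur]
  Rule 2 Medial Vowel Deletion: [tohizfur] → [tohizfr]
  Rule 3 Voicing Between Vowels: no change — [tohizfr]
/yuhwatibi/:
  Rule 1 Final Obstruent Devoicing: no change — [yuhwatibi]
  Rule 2 Medial Vowel Deletion: [yuhwatibi] → [yhwatibi]
  Rule 3 Voicing Between Vowels: [yhwatibi] → [yhwadibi]
/apesifin/:
  Rule 1 Final Obstruent Devoicing: no change — [apesifin]
  Rule 2 Medial Vowel Deletion: no change — [apesifin]
  Rule 3 Voicing Between Vowels: [apesifin] → [abesifin]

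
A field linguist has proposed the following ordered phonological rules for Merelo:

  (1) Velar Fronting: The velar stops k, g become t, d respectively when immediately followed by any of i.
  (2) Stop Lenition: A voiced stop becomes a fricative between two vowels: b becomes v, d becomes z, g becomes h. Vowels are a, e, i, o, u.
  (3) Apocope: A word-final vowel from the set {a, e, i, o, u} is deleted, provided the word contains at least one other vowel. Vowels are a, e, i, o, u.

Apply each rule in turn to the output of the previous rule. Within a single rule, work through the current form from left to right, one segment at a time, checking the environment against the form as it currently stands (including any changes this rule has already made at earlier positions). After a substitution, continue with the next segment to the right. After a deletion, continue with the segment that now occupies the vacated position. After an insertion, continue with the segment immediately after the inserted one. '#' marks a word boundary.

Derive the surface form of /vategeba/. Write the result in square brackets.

[vatehev]

(1) Velar Fronting: no change — [vategeba]
(2) Stop Lenition: [vategeba] → [vateheva]
(3) Apocope: [vateheva] → [vatehev]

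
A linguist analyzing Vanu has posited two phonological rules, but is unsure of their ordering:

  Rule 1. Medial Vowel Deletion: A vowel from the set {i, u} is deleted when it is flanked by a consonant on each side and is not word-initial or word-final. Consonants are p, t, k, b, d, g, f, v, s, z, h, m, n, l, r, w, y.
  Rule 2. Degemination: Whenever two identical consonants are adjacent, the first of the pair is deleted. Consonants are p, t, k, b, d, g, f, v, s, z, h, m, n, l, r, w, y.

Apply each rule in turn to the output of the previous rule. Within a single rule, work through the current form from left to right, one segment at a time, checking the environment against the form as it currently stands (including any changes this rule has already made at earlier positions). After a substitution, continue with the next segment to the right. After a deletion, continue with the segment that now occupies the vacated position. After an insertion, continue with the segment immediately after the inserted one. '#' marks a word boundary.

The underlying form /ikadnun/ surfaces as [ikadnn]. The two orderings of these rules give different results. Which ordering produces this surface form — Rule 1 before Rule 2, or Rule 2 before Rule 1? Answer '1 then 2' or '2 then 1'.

2 then 1

Order 1 then 2:
  1 Medial Vowel Deletion: [ikadnun] → [ikadnn]
  2 Degemination: [ikadnn] → [ikadn]
  result: [ikadn]
Order 2 then 1:
  2 Degemination: no change — [ikadnun]
  1 Medial Vowel Deletion: [ikadnun] → [ikadnn]
  result: [ikadnn]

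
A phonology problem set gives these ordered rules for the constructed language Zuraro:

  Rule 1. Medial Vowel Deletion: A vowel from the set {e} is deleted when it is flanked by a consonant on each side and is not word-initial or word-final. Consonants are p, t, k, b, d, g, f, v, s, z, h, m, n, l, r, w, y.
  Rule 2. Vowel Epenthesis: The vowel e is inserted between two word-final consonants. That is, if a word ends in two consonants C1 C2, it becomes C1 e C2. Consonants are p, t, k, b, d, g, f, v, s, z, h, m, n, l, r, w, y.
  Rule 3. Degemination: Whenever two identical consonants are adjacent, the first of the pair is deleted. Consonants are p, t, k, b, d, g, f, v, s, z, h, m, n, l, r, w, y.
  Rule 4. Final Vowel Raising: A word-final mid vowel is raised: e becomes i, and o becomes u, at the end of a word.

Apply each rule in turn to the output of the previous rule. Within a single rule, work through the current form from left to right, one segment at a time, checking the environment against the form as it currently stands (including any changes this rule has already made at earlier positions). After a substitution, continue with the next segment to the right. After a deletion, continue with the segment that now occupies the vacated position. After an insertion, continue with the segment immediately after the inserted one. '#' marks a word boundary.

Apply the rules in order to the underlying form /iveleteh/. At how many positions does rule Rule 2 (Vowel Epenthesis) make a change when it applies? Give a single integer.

Rule 1 Medial Vowel Deletion: [iveleteh] → [ivlth]
Rule 2 Vowel Epenthesis: [ivlth] → [ivlteh]
Rule 3 Degemination: no change — [ivlteh]
Rule 4 Final Vowel Raising: no change — [ivlteh]
Rule Rule 2 changed 1 position(s).

1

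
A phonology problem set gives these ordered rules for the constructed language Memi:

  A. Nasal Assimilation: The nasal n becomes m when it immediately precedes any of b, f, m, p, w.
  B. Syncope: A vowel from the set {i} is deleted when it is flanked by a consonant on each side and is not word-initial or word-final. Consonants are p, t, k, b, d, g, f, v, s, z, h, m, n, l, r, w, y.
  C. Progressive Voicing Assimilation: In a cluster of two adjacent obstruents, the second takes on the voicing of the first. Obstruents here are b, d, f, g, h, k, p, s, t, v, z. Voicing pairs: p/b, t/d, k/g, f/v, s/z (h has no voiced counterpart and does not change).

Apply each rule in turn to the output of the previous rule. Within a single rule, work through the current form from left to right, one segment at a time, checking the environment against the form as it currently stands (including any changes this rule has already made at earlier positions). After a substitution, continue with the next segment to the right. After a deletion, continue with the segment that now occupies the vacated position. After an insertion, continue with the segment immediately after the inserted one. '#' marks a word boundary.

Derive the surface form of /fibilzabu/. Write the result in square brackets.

A Nasal Assimilation: no change — [fibilzabu]
B Syncope: [fibilzabu] → [fblzabu]
C Progressive Voicing Assimilation: [fblzabu] → [fplzabu]

[fplzabu]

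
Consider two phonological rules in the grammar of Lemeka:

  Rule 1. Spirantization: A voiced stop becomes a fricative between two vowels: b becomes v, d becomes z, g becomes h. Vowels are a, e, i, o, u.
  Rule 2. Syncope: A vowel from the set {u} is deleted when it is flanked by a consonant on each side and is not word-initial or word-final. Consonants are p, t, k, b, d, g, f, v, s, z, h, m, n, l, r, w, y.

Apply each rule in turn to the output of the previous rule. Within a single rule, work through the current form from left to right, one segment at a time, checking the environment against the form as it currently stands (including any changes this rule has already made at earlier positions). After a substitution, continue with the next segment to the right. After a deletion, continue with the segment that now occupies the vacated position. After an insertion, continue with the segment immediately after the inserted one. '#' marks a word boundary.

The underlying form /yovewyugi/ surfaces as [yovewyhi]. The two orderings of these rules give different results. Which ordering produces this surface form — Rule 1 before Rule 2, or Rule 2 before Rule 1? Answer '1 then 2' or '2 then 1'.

1 then 2

Order 1 then 2:
  1 Spirantization: [yovewyugi] → [yovewyuhi]
  2 Syncope: [yovewyuhi] → [yovewyhi]
  result: [yovewyhi]
Order 2 then 1:
  2 Syncope: [yovewyugi] → [yovewygi]
  1 Spirantization: no change — [yovewygi]
  result: [yovewygi]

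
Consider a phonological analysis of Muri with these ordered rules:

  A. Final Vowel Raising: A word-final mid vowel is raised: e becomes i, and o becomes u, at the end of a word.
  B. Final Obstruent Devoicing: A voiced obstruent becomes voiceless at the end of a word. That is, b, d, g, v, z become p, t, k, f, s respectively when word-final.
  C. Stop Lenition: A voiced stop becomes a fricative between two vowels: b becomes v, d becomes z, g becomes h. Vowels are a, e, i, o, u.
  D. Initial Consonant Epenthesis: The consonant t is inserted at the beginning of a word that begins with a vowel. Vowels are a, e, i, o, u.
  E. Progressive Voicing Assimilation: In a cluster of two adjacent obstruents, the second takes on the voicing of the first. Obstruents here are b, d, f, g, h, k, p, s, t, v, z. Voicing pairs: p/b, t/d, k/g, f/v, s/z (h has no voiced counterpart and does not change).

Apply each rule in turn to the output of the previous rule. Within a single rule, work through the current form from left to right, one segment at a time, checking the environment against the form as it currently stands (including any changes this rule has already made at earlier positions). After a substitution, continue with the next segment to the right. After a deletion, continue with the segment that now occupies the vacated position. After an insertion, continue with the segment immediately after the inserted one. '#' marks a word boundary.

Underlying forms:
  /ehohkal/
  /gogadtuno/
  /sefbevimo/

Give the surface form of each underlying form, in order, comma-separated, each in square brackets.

/ehohkal/:
  A Final Vowel Raising: no change — [ehohkal]
  B Final Obstruent Devoicing: no change — [ehohkal]
  C Stop Lenition: no change — [ehohkal]
  D Initial Consonant Epenthesis: [ehohkal] → [tehohkal]
  E Progressive Voicing Assimilation: no change — [tehohkal]
/gogadtuno/:
  A Final Vowel Raising: [gogadtuno] → [gogadtunu]
  B Final Obstruent Devoicing: no change — [gogadtunu]
  C Stop Lenition: [gogadtunu] → [gohadtunu]
  D Initial Consonant Epenthesis: no change — [gohadtunu]
  E Progressive Voicing Assimilation: [gohadtunu] → [gohaddunu]
/sefbevimo/:
  A Final Vowel Raising: [sefbevimo] → [sefbevimu]
  B Final Obstruent Devoicing: no change — [sefbevimu]
  C Stop Lenition: no change — [sefbevimu]
  D Initial Consonant Epenthesis: no change — [sefbevimu]
  E Progressive Voicing Assimilation: [sefbevimu] → [sefpevimu]

[tehohkal], [gohaddunu], [sefpevimu]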